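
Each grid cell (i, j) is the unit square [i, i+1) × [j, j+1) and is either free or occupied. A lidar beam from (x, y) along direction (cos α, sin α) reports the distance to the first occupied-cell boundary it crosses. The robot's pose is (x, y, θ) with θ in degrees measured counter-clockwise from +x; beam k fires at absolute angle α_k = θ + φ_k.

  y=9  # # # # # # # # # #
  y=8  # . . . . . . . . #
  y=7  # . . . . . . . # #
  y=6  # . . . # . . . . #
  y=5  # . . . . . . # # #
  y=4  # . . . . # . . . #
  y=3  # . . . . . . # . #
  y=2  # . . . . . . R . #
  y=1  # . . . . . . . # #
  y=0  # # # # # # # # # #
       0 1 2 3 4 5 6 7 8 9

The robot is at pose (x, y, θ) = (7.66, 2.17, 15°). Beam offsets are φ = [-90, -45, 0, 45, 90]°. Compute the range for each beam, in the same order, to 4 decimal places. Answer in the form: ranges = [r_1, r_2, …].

ranges = [1.2113, 0.3926, 1.3873, 2.6800, 0.8593]

beam 1: φ=-90°, α=285°
  cosα=0.2588 sinα=-0.9659 | (7,2) | tMaxX 1.3137 tMaxY 0.1760 | tΔX 3.8637 tΔY 1.0353
    t=0.1760 [y] (7,1)
    t=1.2113 [y] (7,0) — stop
  → r_1 = 1.2113
beam 2: φ=-45°, α=330°
  cosα=0.8660 sinα=-0.5000 | (7,2) | tMaxX 0.3926 tMaxY 0.3400 | tΔX 1.1547 tΔY 2.0000
    t=0.3400 [y] (7,1)
    t=0.3926 [x] (8,1) — stop
  → r_2 = 0.3926
beam 3: φ=0°, α=15°
  cosα=0.9659 sinα=0.2588 | (7,2) | tMaxX 0.3520 tMaxY 3.2069 | tΔX 1.0353 tΔY 3.8637
    t=0.3520 [x] (8,2)
    t=1.3873 [x] (9,2) — stop
  → r_3 = 1.3873
beam 4: φ=45°, α=60°
  cosα=0.5000 sinα=0.8660 | (7,2) | tMaxX 0.6800 tMaxY 0.9584 | tΔX 2.0000 tΔY 1.1547
    t=0.6800 [x] (8,2)
    t=0.9584 [y] (8,3)
    t=2.1131 [y] (8,4)
    t=2.6800 [x] (9,4) — stop
  → r_4 = 2.6800
beam 5: φ=90°, α=105°
  cosα=-0.2588 sinα=0.9659 | (7,2) | tMaxX 2.5500 tMaxY 0.8593 | tΔX 3.8637 tΔY 1.0353
    t=0.8593 [y] (7,3) — stop
  → r_5 = 0.8593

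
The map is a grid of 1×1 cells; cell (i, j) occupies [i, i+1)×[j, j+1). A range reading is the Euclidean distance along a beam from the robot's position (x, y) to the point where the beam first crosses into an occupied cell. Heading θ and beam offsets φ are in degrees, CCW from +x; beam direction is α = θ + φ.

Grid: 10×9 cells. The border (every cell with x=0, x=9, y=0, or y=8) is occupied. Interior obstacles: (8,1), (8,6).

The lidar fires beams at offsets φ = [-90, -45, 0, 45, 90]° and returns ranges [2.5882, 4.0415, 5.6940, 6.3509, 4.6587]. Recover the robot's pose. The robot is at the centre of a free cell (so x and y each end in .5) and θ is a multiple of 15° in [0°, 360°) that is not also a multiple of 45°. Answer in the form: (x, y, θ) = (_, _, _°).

(x, y, θ) = (5.5, 2.5, 75°)

Candidates: 54 free-cell centres × 16 headings = 864 poses. Raycast each; keep the one whose scan matches to 4 dp.
  (3.5, 5.5, 345°): beam 1 = 4.6587 ≠ 2.5882 ✗
  (7.5, 3.5, 105°): beam 1 = 1.5529 ≠ 2.5882 ✗
  (2.5, 3.5, 165°): beam 1 = 4.6587 ≠ 2.5882 ✗
  (5.5, 6.5, 330°): beam 1 = 6.3509 ≠ 2.5882 ✗
  …
  (5.5, 2.5, 75°): r_1=2.5882, r_2=4.0415, r_3=5.6940, r_4=6.3509, r_5=4.6587 — all match ✓
Only this pose fits every beam.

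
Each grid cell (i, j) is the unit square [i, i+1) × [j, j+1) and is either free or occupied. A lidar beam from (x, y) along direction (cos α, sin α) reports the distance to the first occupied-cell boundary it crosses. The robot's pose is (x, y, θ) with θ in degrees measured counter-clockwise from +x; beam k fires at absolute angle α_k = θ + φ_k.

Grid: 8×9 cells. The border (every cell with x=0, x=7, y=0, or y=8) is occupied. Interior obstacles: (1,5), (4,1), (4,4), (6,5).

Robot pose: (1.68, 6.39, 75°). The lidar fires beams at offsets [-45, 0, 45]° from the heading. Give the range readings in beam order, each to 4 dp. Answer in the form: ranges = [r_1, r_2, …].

beam 1: φ=-45°, α=30°
  cosα=0.8660 sinα=0.5000 | (1,6) | tMaxX 0.3695 tMaxY 1.2200 | tΔX 1.1547 tΔY 2.0000
    t=0.3695 [x] (2,6)
    t=1.2200 [y] (2,7)
    t=1.5242 [x] (3,7)
    t=2.6789 [x] (4,7)
    t=3.2200 [y] (4,8) — stop
  → r_1 = 3.2200
beam 2: φ=0°, α=75°
  cosα=0.2588 sinα=0.9659 | (1,6) | tMaxX 1.2364 tMaxY 0.6315 | tΔX 3.8637 tΔY 1.0353
    t=0.6315 [y] (1,7)
    t=1.2364 [x] (2,7)
    t=1.6668 [y] (2,8) — stop
  → r_2 = 1.6668
beam 3: φ=45°, α=120°
  cosα=-0.5000 sinα=0.8660 | (1,6) | tMaxX 1.3600 tMaxY 0.7044 | tΔX 2.0000 tΔY 1.1547
    t=0.7044 [y] (1,7)
    t=1.3600 [x] (0,7) — stop
  → r_3 = 1.3600

ranges = [3.2200, 1.6668, 1.3600]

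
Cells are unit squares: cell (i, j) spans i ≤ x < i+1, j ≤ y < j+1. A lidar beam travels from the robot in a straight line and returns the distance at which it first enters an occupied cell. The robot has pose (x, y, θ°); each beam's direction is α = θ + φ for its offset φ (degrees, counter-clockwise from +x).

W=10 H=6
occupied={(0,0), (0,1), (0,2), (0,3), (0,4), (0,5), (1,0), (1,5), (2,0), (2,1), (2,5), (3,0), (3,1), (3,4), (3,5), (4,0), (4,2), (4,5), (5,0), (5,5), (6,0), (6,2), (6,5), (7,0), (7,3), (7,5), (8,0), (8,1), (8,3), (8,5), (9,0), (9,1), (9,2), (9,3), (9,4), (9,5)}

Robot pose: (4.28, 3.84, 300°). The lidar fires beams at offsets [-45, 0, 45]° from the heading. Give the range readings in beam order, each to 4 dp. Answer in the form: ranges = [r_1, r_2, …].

ranges = [0.8696, 0.9699, 2.8160]

beam 1: φ=-45°, α=255°
  dir = (cos 255°, sin 255°) = (-0.2588, -0.9659); from cell (4,3)
  next x-line at t=1.0818, next y-line at t=0.8696; Δt_x=3.8637, Δt_y=1.0353
    y: enter (4,2) at t=0.8696 ← occupied
  → r_1 = 0.8696
beam 2: φ=0°, α=300°
  dir = (cos 300°, sin 300°) = (0.5000, -0.8660); from cell (4,3)
  next x-line at t=1.4400, next y-line at t=0.9699; Δt_x=2.0000, Δt_y=1.1547
    y: enter (4,2) at t=0.9699 ← occupied
  → r_2 = 0.9699
beam 3: φ=45°, α=345°
  dir = (cos 345°, sin 345°) = (0.9659, -0.2588); from cell (4,3)
  next x-line at t=0.7454, next y-line at t=3.2455; Δt_x=1.0353, Δt_y=3.8637
    x: enter (5,3) at t=0.7454
    x: enter (6,3) at t=1.7807
    x: enter (7,3) at t=2.8160 ← occupied
  → r_3 = 2.8160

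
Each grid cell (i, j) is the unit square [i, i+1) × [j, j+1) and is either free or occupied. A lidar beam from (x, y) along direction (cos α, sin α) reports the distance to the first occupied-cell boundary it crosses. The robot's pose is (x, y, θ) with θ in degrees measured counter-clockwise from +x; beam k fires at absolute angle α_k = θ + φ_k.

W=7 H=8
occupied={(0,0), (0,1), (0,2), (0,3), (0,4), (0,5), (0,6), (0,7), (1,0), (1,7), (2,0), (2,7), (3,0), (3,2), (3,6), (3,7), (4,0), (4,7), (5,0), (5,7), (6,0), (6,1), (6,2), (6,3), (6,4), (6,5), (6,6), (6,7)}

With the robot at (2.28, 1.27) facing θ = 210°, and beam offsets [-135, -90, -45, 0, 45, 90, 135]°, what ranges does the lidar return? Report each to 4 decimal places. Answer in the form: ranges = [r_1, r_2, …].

ranges = [4.8969, 2.5600, 1.3252, 0.5400, 0.2795, 0.3118, 1.0432]

beam 1: φ=-135°, α=75°
  d=(0.2588,0.9659)  start (2,1)  tX=2.7819 tY=0.7558  stride 1/|dx|=3.8637 1/|dy|=1.0353
    cross y-line → (2,2), t=0.7558
    cross y-line → (2,3), t=1.7910
    cross x-line → (3,3), t=2.7819
    cross y-line → (3,4), t=2.8263
    cross y-line → (3,5), t=3.8616
    cross y-line → (3,6), t=4.8969 (wall)
  → r_1 = 4.8969
beam 2: φ=-90°, α=120°
  d=(-0.5000,0.8660)  start (2,1)  tX=0.5600 tY=0.8429  stride 1/|dx|=2.0000 1/|dy|=1.1547
    cross x-line → (1,1), t=0.5600
    cross y-line → (1,2), t=0.8429
    cross y-line → (1,3), t=1.9976
    cross x-line → (0,3), t=2.5600 (wall)
  → r_2 = 2.5600
beam 3: φ=-45°, α=165°
  d=(-0.9659,0.2588)  start (2,1)  tX=0.2899 tY=2.8205  stride 1/|dx|=1.0353 1/|dy|=3.8637
    cross x-line → (1,1), t=0.2899
    cross x-line → (0,1), t=1.3252 (wall)
  → r_3 = 1.3252
beam 4: φ=0°, α=210°
  d=(-0.8660,-0.5000)  start (2,1)  tX=0.3233 tY=0.5400  stride 1/|dx|=1.1547 1/|dy|=2.0000
    cross x-line → (1,1), t=0.3233
    cross y-line → (1,0), t=0.5400 (wall)
  → r_4 = 0.5400
beam 5: φ=45°, α=255°
  d=(-0.2588,-0.9659)  start (2,1)  tX=1.0818 tY=0.2795  stride 1/|dx|=3.8637 1/|dy|=1.0353
    cross y-line → (2,0), t=0.2795 (wall)
  → r_5 = 0.2795
beam 6: φ=90°, α=300°
  d=(0.5000,-0.8660)  start (2,1)  tX=1.4400 tY=0.3118  stride 1/|dx|=2.0000 1/|dy|=1.1547
    cross y-line → (2,0), t=0.3118 (wall)
  → r_6 = 0.3118
beam 7: φ=135°, α=345°
  d=(0.9659,-0.2588)  start (2,1)  tX=0.7454 tY=1.0432  stride 1/|dx|=1.0353 1/|dy|=3.8637
    cross x-line → (3,1), t=0.7454
    cross y-line → (3,0), t=1.0432 (wall)
  → r_7 = 1.0432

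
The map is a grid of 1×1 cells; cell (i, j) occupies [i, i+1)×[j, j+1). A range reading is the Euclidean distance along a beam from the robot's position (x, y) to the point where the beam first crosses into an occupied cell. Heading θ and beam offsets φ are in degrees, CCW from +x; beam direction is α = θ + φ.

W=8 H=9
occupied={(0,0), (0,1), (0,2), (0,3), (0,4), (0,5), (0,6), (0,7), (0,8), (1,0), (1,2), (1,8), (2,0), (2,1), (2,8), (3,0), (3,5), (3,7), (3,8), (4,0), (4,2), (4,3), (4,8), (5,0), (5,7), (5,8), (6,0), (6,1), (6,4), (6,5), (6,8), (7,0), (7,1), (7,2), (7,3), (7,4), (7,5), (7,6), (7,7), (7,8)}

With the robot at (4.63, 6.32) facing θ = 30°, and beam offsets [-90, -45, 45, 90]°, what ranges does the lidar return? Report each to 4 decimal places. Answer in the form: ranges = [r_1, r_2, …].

ranges = [4.7400, 1.4183, 1.4296, 1.2600]

beam 1: φ=-90°, α=300°
  d=(0.5000,-0.8660)  start (4,6)  tX=0.7400 tY=0.3695  stride 1/|dx|=2.0000 1/|dy|=1.1547
    cross y-line → (4,5), t=0.3695
    cross x-line → (5,5), t=0.7400
    cross y-line → (5,4), t=1.5242
    cross y-line → (5,3), t=2.6789
    cross x-line → (6,3), t=2.7400
    cross y-line → (6,2), t=3.8336
    cross x-line → (7,2), t=4.7400 (wall)
  → r_1 = 4.7400
beam 2: φ=-45°, α=345°
  d=(0.9659,-0.2588)  start (4,6)  tX=0.3831 tY=1.2364  stride 1/|dx|=1.0353 1/|dy|=3.8637
    cross x-line → (5,6), t=0.3831
    cross y-line → (5,5), t=1.2364
    cross x-line → (6,5), t=1.4183 (wall)
  → r_2 = 1.4183
beam 3: φ=45°, α=75°
  d=(0.2588,0.9659)  start (4,6)  tX=1.4296 tY=0.7040  stride 1/|dx|=3.8637 1/|dy|=1.0353
    cross y-line → (4,7), t=0.7040
    cross x-line → (5,7), t=1.4296 (wall)
  → r_3 = 1.4296
beam 4: φ=90°, α=120°
  d=(-0.5000,0.8660)  start (4,6)  tX=1.2600 tY=0.7852  stride 1/|dx|=2.0000 1/|dy|=1.1547
    cross y-line → (4,7), t=0.7852
    cross x-line → (3,7), t=1.2600 (wall)
  → r_4 = 1.2600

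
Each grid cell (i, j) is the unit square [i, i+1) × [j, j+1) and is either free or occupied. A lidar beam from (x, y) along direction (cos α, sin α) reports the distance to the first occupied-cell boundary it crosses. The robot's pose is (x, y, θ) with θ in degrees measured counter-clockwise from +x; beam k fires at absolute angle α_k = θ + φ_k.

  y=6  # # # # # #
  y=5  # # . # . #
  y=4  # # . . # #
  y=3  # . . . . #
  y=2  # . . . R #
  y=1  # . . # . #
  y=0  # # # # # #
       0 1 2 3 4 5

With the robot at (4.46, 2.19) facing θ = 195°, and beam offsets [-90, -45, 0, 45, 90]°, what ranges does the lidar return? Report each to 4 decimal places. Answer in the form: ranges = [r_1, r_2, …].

ranges = [2.9091, 3.6200, 0.7341, 0.9200, 1.2320]

beam 1: φ=-90°, α=105°
  d=(-0.2588,0.9659)  start (4,2)  tX=1.7773 tY=0.8386  stride 1/|dx|=3.8637 1/|dy|=1.0353
    cross y-line → (4,3), t=0.8386
    cross x-line → (3,3), t=1.7773
    cross y-line → (3,4), t=1.8738
    cross y-line → (3,5), t=2.9091 (wall)
  → r_1 = 2.9091
beam 2: φ=-45°, α=150°
  d=(-0.8660,0.5000)  start (4,2)  tX=0.5312 tY=1.6200  stride 1/|dx|=1.1547 1/|dy|=2.0000
    cross x-line → (3,2), t=0.5312
    cross y-line → (3,3), t=1.6200
    cross x-line → (2,3), t=1.6859
    cross x-line → (1,3), t=2.8406
    cross y-line → (1,4), t=3.6200 (wall)
  → r_2 = 3.6200
beam 3: φ=0°, α=195°
  d=(-0.9659,-0.2588)  start (4,2)  tX=0.4762 tY=0.7341  stride 1/|dx|=1.0353 1/|dy|=3.8637
    cross x-line → (3,2), t=0.4762
    cross y-line → (3,1), t=0.7341 (wall)
  → r_3 = 0.7341
beam 4: φ=45°, α=240°
  d=(-0.5000,-0.8660)  start (4,2)  tX=0.9200 tY=0.2194  stride 1/|dx|=2.0000 1/|dy|=1.1547
    cross y-line → (4,1), t=0.2194
    cross x-line → (3,1), t=0.9200 (wall)
  → r_4 = 0.9200
beam 5: φ=90°, α=285°
  d=(0.2588,-0.9659)  start (4,2)  tX=2.0864 tY=0.1967  stride 1/|dx|=3.8637 1/|dy|=1.0353
    cross y-line → (4,1), t=0.1967
    cross y-line → (4,0), t=1.2320 (wall)
  → r_5 = 1.2320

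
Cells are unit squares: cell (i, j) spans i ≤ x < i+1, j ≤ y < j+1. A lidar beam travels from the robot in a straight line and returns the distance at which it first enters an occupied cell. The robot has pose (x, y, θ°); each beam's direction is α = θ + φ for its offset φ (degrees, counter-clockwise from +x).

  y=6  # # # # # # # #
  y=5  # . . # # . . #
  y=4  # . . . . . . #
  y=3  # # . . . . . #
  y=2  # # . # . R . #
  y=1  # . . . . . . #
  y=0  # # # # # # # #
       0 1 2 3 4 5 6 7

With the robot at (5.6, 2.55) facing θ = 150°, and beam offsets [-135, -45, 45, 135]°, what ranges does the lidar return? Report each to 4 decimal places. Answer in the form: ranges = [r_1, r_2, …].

ranges = [1.4494, 2.5364, 1.6564, 1.6047]

beam 1: φ=-135°, α=15°
  dir = (cos 15°, sin 15°) = (0.9659, 0.2588); from cell (5,2)
  next x-line at t=0.4141, next y-line at t=1.7387; Δt_x=1.0353, Δt_y=3.8637
    x: enter (6,2) at t=0.4141
    x: enter (7,2) at t=1.4494 ← occupied
  → r_1 = 1.4494
beam 2: φ=-45°, α=105°
  dir = (cos 105°, sin 105°) = (-0.2588, 0.9659); from cell (5,2)
  next x-line at t=2.3182, next y-line at t=0.4659; Δt_x=3.8637, Δt_y=1.0353
    y: enter (5,3) at t=0.4659
    y: enter (5,4) at t=1.5012
    x: enter (4,4) at t=2.3182
    y: enter (4,5) at t=2.5364 ← occupied
  → r_2 = 2.5364
beam 3: φ=45°, α=195°
  dir = (cos 195°, sin 195°) = (-0.9659, -0.2588); from cell (5,2)
  next x-line at t=0.6212, next y-line at t=2.1250; Δt_x=1.0353, Δt_y=3.8637
    x: enter (4,2) at t=0.6212
    x: enter (3,2) at t=1.6564 ← occupied
  → r_3 = 1.6564
beam 4: φ=135°, α=285°
  dir = (cos 285°, sin 285°) = (0.2588, -0.9659); from cell (5,2)
  next x-line at t=1.5455, next y-line at t=0.5694; Δt_x=3.8637, Δt_y=1.0353
    y: enter (5,1) at t=0.5694
    x: enter (6,1) at t=1.5455
    y: enter (6,0) at t=1.6047 ← occupied
  → r_4 = 1.6047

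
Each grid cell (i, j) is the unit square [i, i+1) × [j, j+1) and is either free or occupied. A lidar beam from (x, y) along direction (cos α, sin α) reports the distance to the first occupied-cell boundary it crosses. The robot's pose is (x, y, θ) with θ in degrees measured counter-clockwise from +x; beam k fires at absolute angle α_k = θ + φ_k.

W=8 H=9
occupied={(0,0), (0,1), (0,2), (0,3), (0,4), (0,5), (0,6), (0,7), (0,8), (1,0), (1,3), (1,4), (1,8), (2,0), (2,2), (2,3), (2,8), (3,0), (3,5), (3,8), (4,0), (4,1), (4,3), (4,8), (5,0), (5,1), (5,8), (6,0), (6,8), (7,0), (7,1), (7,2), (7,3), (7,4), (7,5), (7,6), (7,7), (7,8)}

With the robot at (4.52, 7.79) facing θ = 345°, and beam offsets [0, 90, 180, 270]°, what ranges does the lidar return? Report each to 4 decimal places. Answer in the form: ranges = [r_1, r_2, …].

ranges = [2.5675, 0.2174, 0.8114, 2.0091]

beam 1: φ=0°, α=345°
  direction (0.9659, -0.2588); cell (4,7); t to first gridline: x 0.4969, y 3.0523 (then +1.0353 / +3.8637)
    (5,7) via x @ 0.4969
    (6,7) via x @ 1.5322
    (7,7) via x @ 2.5675  # hit
  → r_1 = 2.5675
beam 2: φ=90°, α=75°
  direction (0.2588, 0.9659); cell (4,7); t to first gridline: x 1.8546, y 0.2174 (then +3.8637 / +1.0353)
    (4,8) via y @ 0.2174  # hit
  → r_2 = 0.2174
beam 3: φ=180°, α=165°
  direction (-0.9659, 0.2588); cell (4,7); t to first gridline: x 0.5383, y 0.8114 (then +1.0353 / +3.8637)
    (3,7) via x @ 0.5383
    (3,8) via y @ 0.8114  # hit
  → r_3 = 0.8114
beam 4: φ=270°, α=255°
  direction (-0.2588, -0.9659); cell (4,7); t to first gridline: x 2.0091, y 0.8179 (then +3.8637 / +1.0353)
    (4,6) via y @ 0.8179
    (4,5) via y @ 1.8531
    (3,5) via x @ 2.0091  # hit
  → r_4 = 2.0091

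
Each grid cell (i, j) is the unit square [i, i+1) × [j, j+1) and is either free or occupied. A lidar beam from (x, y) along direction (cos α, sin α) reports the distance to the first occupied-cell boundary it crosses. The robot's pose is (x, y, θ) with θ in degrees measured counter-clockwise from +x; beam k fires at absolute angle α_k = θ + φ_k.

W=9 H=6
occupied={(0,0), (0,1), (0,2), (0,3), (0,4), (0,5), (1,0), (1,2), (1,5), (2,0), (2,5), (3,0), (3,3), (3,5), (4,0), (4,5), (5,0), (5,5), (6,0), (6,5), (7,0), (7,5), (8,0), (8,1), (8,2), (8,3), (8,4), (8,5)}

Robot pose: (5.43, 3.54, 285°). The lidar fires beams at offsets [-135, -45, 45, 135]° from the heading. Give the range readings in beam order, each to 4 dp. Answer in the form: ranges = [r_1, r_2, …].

beam 1: φ=-135°, α=150°
  d=(-0.8660,0.5000)  start (5,3)  tX=0.4965 tY=0.9200  stride 1/|dx|=1.1547 1/|dy|=2.0000
    cross x-line → (4,3), t=0.4965
    cross y-line → (4,4), t=0.9200
    cross x-line → (3,4), t=1.6512
    cross x-line → (2,4), t=2.8059
    cross y-line → (2,5), t=2.9200 (wall)
  → r_1 = 2.9200
beam 2: φ=-45°, α=240°
  d=(-0.5000,-0.8660)  start (5,3)  tX=0.8600 tY=0.6235  stride 1/|dx|=2.0000 1/|dy|=1.1547
    cross y-line → (5,2), t=0.6235
    cross x-line → (4,2), t=0.8600
    cross y-line → (4,1), t=1.7782
    cross x-line → (3,1), t=2.8600
    cross y-line → (3,0), t=2.9329 (wall)
  → r_2 = 2.9329
beam 3: φ=45°, α=330°
  d=(0.8660,-0.5000)  start (5,3)  tX=0.6582 tY=1.0800  stride 1/|dx|=1.1547 1/|dy|=2.0000
    cross x-line → (6,3), t=0.6582
    cross y-line → (6,2), t=1.0800
    cross x-line → (7,2), t=1.8129
    cross x-line → (8,2), t=2.9676 (wall)
  → r_3 = 2.9676
beam 4: φ=135°, α=60°
  d=(0.5000,0.8660)  start (5,3)  tX=1.1400 tY=0.5312  stride 1/|dx|=2.0000 1/|dy|=1.1547
    cross y-line → (5,4), t=0.5312
    cross x-line → (6,4), t=1.1400
    cross y-line → (6,5), t=1.6859 (wall)
  → r_4 = 1.6859

ranges = [2.9200, 2.9329, 2.9676, 1.6859]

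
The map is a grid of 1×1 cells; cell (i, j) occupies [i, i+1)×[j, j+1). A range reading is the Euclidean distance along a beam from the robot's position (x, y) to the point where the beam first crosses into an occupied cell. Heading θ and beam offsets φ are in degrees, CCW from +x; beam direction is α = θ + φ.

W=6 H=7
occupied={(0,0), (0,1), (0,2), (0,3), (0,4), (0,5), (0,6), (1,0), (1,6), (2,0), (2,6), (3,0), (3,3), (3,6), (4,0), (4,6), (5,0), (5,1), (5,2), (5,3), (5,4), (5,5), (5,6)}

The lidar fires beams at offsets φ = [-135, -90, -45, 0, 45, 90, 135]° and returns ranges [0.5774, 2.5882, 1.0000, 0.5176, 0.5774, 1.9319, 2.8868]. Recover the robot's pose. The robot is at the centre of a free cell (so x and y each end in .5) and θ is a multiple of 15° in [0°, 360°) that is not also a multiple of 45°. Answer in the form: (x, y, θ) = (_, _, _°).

Candidates: 19 free-cell centres × 16 headings = 304 poses. Raycast each; keep the one whose scan matches to 4 dp.
  (1.5, 4.5, 210°): beam 1 = 1.5529 ≠ 0.5774 ✗
  (4.5, 4.5, 330°): beam 1 = 3.6235 ≠ 0.5774 ✗
  (2.5, 2.5, 345°): beam 1 = 1.7321 ≠ 0.5774 ✗
  (4.5, 1.5, 30°): beam 1 = 0.5176 ≠ 0.5774 ✗
  …
  (4.5, 3.5, 345°): r_1=0.5774, r_2=2.5882, r_3=1.0000, r_4=0.5176, r_5=0.5774, r_6=1.9319, r_7=2.8868 — all match ✓
Only this pose fits every beam.

(x, y, θ) = (4.5, 3.5, 345°)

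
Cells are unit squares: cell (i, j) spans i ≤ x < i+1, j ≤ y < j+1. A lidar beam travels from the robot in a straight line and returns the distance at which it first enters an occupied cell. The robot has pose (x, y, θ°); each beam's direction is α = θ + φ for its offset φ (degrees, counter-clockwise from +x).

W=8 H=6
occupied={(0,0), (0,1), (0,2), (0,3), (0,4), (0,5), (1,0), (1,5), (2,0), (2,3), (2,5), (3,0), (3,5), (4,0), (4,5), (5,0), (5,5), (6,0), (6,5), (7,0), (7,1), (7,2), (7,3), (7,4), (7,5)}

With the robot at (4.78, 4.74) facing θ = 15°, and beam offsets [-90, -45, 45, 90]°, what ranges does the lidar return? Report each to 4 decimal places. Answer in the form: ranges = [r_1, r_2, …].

ranges = [3.8719, 2.5634, 0.3002, 0.2692]

beam 1: φ=-90°, α=285°
  dir = (cos 285°, sin 285°) = (0.2588, -0.9659); from cell (4,4)
  next x-line at t=0.8500, next y-line at t=0.7661; Δt_x=3.8637, Δt_y=1.0353
    y: enter (4,3) at t=0.7661
    x: enter (5,3) at t=0.8500
    y: enter (5,2) at t=1.8014
    y: enter (5,1) at t=2.8367
    y: enter (5,0) at t=3.8719 ← occupied
  → r_1 = 3.8719
beam 2: φ=-45°, α=330°
  dir = (cos 330°, sin 330°) = (0.8660, -0.5000); from cell (4,4)
  next x-line at t=0.2540, next y-line at t=1.4800; Δt_x=1.1547, Δt_y=2.0000
    x: enter (5,4) at t=0.2540
    x: enter (6,4) at t=1.4087
    y: enter (6,3) at t=1.4800
    x: enter (7,3) at t=2.5634 ← occupied
  → r_2 = 2.5634
beam 3: φ=45°, α=60°
  dir = (cos 60°, sin 60°) = (0.5000, 0.8660); from cell (4,4)
  next x-line at t=0.4400, next y-line at t=0.3002; Δt_x=2.0000, Δt_y=1.1547
    y: enter (4,5) at t=0.3002 ← occupied
  → r_3 = 0.3002
beam 4: φ=90°, α=105°
  dir = (cos 105°, sin 105°) = (-0.2588, 0.9659); from cell (4,4)
  next x-line at t=3.0137, next y-line at t=0.2692; Δt_x=3.8637, Δt_y=1.0353
    y: enter (4,5) at t=0.2692 ← occupied
  → r_4 = 0.2692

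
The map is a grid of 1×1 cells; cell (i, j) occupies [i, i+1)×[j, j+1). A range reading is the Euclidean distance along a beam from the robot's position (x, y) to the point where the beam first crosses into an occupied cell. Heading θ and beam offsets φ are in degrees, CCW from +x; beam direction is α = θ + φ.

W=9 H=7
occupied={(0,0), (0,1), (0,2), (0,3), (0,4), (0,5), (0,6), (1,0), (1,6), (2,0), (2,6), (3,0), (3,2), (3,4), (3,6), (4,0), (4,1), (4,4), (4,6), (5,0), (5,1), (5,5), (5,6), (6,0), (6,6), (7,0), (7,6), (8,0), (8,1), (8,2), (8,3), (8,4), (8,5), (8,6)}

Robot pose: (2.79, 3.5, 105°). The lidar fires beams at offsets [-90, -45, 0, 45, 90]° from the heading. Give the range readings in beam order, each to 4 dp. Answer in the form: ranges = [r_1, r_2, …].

ranges = [1.9319, 0.5774, 2.5882, 2.0669, 1.8531]

beam 1: φ=-90°, α=15°
  dir = (cos 15°, sin 15°) = (0.9659, 0.2588); from cell (2,3)
  next x-line at t=0.2174, next y-line at t=1.9319; Δt_x=1.0353, Δt_y=3.8637
    x: enter (3,3) at t=0.2174
    x: enter (4,3) at t=1.2527
    y: enter (4,4) at t=1.9319 ← occupied
  → r_1 = 1.9319
beam 2: φ=-45°, α=60°
  dir = (cos 60°, sin 60°) = (0.5000, 0.8660); from cell (2,3)
  next x-line at t=0.4200, next y-line at t=0.5774; Δt_x=2.0000, Δt_y=1.1547
    x: enter (3,3) at t=0.4200
    y: enter (3,4) at t=0.5774 ← occupied
  → r_2 = 0.5774
beam 3: φ=0°, α=105°
  dir = (cos 105°, sin 105°) = (-0.2588, 0.9659); from cell (2,3)
  next x-line at t=3.0523, next y-line at t=0.5176; Δt_x=3.8637, Δt_y=1.0353
    y: enter (2,4) at t=0.5176
    y: enter (2,5) at t=1.5529
    y: enter (2,6) at t=2.5882 ← occupied
  → r_3 = 2.5882
beam 4: φ=45°, α=150°
  dir = (cos 150°, sin 150°) = (-0.8660, 0.5000); from cell (2,3)
  next x-line at t=0.9122, next y-line at t=1.0000; Δt_x=1.1547, Δt_y=2.0000
    x: enter (1,3) at t=0.9122
    y: enter (1,4) at t=1.0000
    x: enter (0,4) at t=2.0669 ← occupied
  → r_4 = 2.0669
beam 5: φ=90°, α=195°
  dir = (cos 195°, sin 195°) = (-0.9659, -0.2588); from cell (2,3)
  next x-line at t=0.8179, next y-line at t=1.9319; Δt_x=1.0353, Δt_y=3.8637
    x: enter (1,3) at t=0.8179
    x: enter (0,3) at t=1.8531 ← occupied
  → r_5 = 1.8531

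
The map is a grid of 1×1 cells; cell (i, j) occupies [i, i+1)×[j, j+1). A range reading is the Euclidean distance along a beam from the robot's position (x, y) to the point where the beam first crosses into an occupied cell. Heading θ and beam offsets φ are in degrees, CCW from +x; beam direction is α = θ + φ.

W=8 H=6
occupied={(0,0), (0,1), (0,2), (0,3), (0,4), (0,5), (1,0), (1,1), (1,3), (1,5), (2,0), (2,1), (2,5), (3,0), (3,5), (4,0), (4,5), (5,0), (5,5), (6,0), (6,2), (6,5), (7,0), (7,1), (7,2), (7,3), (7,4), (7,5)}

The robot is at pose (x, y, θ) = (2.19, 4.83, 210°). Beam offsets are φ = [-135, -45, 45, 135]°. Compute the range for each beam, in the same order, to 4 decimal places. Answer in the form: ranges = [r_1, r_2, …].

beam 1: φ=-135°, α=75°
  d=(0.2588,0.9659)  start (2,4)  tX=3.1296 tY=0.1760  stride 1/|dx|=3.8637 1/|dy|=1.0353
    cross y-line → (2,5), t=0.1760 (wall)
  → r_1 = 0.1760
beam 2: φ=-45°, α=165°
  d=(-0.9659,0.2588)  start (2,4)  tX=0.1967 tY=0.6568  stride 1/|dx|=1.0353 1/|dy|=3.8637
    cross x-line → (1,4), t=0.1967
    cross y-line → (1,5), t=0.6568 (wall)
  → r_2 = 0.6568
beam 3: φ=45°, α=255°
  d=(-0.2588,-0.9659)  start (2,4)  tX=0.7341 tY=0.8593  stride 1/|dx|=3.8637 1/|dy|=1.0353
    cross x-line → (1,4), t=0.7341
    cross y-line → (1,3), t=0.8593 (wall)
  → r_3 = 0.8593
beam 4: φ=135°, α=345°
  d=(0.9659,-0.2588)  start (2,4)  tX=0.8386 tY=3.2069  stride 1/|dx|=1.0353 1/|dy|=3.8637
    cross x-line → (3,4), t=0.8386
    cross x-line → (4,4), t=1.8738
    cross x-line → (5,4), t=2.9091
    cross y-line → (5,3), t=3.2069
    cross x-line → (6,3), t=3.9444
    cross x-line → (7,3), t=4.9797 (wall)
  → r_4 = 4.9797

ranges = [0.1760, 0.6568, 0.8593, 4.9797]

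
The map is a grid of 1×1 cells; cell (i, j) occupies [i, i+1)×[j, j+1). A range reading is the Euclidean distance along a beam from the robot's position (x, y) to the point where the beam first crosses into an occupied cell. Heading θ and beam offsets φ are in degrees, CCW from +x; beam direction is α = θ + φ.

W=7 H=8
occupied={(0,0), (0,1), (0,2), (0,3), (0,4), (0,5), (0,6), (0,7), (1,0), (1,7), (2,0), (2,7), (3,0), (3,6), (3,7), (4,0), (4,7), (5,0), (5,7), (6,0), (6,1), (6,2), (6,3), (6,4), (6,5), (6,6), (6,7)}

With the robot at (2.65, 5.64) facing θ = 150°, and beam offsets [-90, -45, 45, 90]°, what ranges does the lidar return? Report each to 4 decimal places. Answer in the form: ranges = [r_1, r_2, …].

ranges = [0.7000, 1.4080, 1.7082, 3.3000]

beam 1: φ=-90°, α=60°
  direction (0.5000, 0.8660); cell (2,5); t to first gridline: x 0.7000, y 0.4157 (then +2.0000 / +1.1547)
    (2,6) via y @ 0.4157
    (3,6) via x @ 0.7000  # hit
  → r_1 = 0.7000
beam 2: φ=-45°, α=105°
  direction (-0.2588, 0.9659); cell (2,5); t to first gridline: x 2.5114, y 0.3727 (then +3.8637 / +1.0353)
    (2,6) via y @ 0.3727
    (2,7) via y @ 1.4080  # hit
  → r_2 = 1.4080
beam 3: φ=45°, α=195°
  direction (-0.9659, -0.2588); cell (2,5); t to first gridline: x 0.6729, y 2.4728 (then +1.0353 / +3.8637)
    (1,5) via x @ 0.6729
    (0,5) via x @ 1.7082  # hit
  → r_3 = 1.7082
beam 4: φ=90°, α=240°
  direction (-0.5000, -0.8660); cell (2,5); t to first gridline: x 1.3000, y 0.7390 (then +2.0000 / +1.1547)
    (2,4) via y @ 0.7390
    (1,4) via x @ 1.3000
    (1,3) via y @ 1.8937
    (1,2) via y @ 3.0484
    (0,2) via x @ 3.3000  # hit
  → r_4 = 3.3000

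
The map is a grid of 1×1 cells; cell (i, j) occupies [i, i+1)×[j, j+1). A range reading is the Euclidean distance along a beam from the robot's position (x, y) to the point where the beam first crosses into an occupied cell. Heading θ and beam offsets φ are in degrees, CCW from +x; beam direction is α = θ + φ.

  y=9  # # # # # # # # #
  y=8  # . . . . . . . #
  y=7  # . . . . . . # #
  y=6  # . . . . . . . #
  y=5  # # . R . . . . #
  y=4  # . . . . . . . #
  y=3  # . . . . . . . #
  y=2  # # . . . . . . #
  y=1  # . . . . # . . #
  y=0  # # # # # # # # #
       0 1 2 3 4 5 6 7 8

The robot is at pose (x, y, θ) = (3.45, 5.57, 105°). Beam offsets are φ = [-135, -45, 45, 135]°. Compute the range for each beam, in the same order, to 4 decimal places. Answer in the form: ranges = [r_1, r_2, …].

beam 1: φ=-135°, α=330°
  d=(0.8660,-0.5000)  start (3,5)  tX=0.6351 tY=1.1400  stride 1/|dx|=1.1547 1/|dy|=2.0000
    cross x-line → (4,5), t=0.6351
    cross y-line → (4,4), t=1.1400
    cross x-line → (5,4), t=1.7898
    cross x-line → (6,4), t=2.9445
    cross y-line → (6,3), t=3.1400
    cross x-line → (7,3), t=4.0992
    cross y-line → (7,2), t=5.1400
    cross x-line → (8,2), t=5.2539 (wall)
  → r_1 = 5.2539
beam 2: φ=-45°, α=60°
  d=(0.5000,0.8660)  start (3,5)  tX=1.1000 tY=0.4965  stride 1/|dx|=2.0000 1/|dy|=1.1547
    cross y-line → (3,6), t=0.4965
    cross x-line → (4,6), t=1.1000
    cross y-line → (4,7), t=1.6512
    cross y-line → (4,8), t=2.8059
    cross x-line → (5,8), t=3.1000
    cross y-line → (5,9), t=3.9606 (wall)
  → r_2 = 3.9606
beam 3: φ=45°, α=150°
  d=(-0.8660,0.5000)  start (3,5)  tX=0.5196 tY=0.8600  stride 1/|dx|=1.1547 1/|dy|=2.0000
    cross x-line → (2,5), t=0.5196
    cross y-line → (2,6), t=0.8600
    cross x-line → (1,6), t=1.6743
    cross x-line → (0,6), t=2.8290 (wall)
  → r_3 = 2.8290
beam 4: φ=135°, α=240°
  d=(-0.5000,-0.8660)  start (3,5)  tX=0.9000 tY=0.6582  stride 1/|dx|=2.0000 1/|dy|=1.1547
    cross y-line → (3,4), t=0.6582
    cross x-line → (2,4), t=0.9000
    cross y-line → (2,3), t=1.8129
    cross x-line → (1,3), t=2.9000
    cross y-line → (1,2), t=2.9676 (wall)
  → r_4 = 2.9676

ranges = [5.2539, 3.9606, 2.8290, 2.9676]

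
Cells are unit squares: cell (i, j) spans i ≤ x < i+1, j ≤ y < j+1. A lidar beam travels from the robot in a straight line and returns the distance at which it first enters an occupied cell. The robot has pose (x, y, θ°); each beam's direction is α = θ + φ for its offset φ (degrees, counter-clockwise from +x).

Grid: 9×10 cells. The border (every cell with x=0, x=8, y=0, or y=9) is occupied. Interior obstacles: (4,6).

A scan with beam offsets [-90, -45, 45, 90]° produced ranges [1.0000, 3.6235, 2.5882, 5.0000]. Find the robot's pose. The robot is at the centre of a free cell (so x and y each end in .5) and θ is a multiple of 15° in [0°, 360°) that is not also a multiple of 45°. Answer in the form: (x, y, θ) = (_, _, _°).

(x, y, θ) = (3.5, 5.5, 150°)

The pose lattice has 55·16 = 880 candidates. Test each by forward raycasting.
  (4.5, 8.5, 330°): beam 1 = 7.0000 ≠ 1.0000 ✗
  (6.5, 7.5, 255°): beam 1 = 5.6940 ≠ 1.0000 ✗
  (1.5, 7.5, 240°): beam 1 = 0.5774 ≠ 1.0000 ✗
  (5.5, 5.5, 300°): beam 1 = 5.1962 ≠ 1.0000 ✗
  …
  (3.5, 5.5, 150°): r_1=1.0000, r_2=3.6235, r_3=2.5882, r_4=5.0000 — all match ✓
No second candidate reproduces the full scan.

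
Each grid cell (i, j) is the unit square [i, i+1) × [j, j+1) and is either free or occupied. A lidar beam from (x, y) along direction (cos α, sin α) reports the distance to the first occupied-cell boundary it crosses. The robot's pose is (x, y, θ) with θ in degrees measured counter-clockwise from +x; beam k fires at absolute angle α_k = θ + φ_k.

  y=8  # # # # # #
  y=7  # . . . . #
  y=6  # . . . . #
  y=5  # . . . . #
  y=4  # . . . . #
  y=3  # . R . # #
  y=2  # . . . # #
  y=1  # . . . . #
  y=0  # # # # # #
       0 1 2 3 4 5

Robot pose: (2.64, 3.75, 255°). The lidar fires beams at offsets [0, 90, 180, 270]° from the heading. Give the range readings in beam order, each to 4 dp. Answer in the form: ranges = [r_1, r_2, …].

beam 1: φ=0°, α=255°
  direction (-0.2588, -0.9659); cell (2,3); t to first gridline: x 2.4728, y 0.7765 (then +3.8637 / +1.0353)
    (2,2) via y @ 0.7765
    (2,1) via y @ 1.8117
    (1,1) via x @ 2.4728
    (1,0) via y @ 2.8470  # hit
  → r_1 = 2.8470
beam 2: φ=90°, α=345°
  direction (0.9659, -0.2588); cell (2,3); t to first gridline: x 0.3727, y 2.8978 (then +1.0353 / +3.8637)
    (3,3) via x @ 0.3727
    (4,3) via x @ 1.4080  # hit
  → r_2 = 1.4080
beam 3: φ=180°, α=75°
  direction (0.2588, 0.9659); cell (2,3); t to first gridline: x 1.3909, y 0.2588 (then +3.8637 / +1.0353)
    (2,4) via y @ 0.2588
    (2,5) via y @ 1.2941
    (3,5) via x @ 1.3909
    (3,6) via y @ 2.3294
    (3,7) via y @ 3.3646
    (3,8) via y @ 4.3999  # hit
  → r_3 = 4.3999
beam 4: φ=270°, α=165°
  direction (-0.9659, 0.2588); cell (2,3); t to first gridline: x 0.6626, y 0.9659 (then +1.0353 / +3.8637)
    (1,3) via x @ 0.6626
    (1,4) via y @ 0.9659
    (0,4) via x @ 1.6979  # hit
  → r_4 = 1.6979

ranges = [2.8470, 1.4080, 4.3999, 1.6979]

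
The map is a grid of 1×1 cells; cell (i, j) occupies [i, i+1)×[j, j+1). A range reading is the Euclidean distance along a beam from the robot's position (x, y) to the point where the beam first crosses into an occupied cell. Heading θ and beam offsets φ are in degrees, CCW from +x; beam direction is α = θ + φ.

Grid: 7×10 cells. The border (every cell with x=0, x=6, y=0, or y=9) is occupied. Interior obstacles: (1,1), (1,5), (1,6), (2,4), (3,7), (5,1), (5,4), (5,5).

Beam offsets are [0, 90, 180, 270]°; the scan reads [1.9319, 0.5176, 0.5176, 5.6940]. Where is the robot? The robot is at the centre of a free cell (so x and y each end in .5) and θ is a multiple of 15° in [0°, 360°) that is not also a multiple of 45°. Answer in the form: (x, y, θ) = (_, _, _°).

The pose lattice has 32·16 = 512 candidates. Test each by forward raycasting.
  (5.5, 7.5, 60°): beam 1 = 1.0000 ≠ 1.9319 ✗
  (2.5, 5.5, 255°): beam 1 = 0.5176 ≠ 1.9319 ✗
  (4.5, 7.5, 195°): beam 1 = 0.5176 ≠ 1.9319 ✗
  (4.5, 5.5, 75°): beam 1 = 3.6235 ≠ 1.9319 ✗
  …
  (4.5, 1.5, 195°): r_1=1.9319, r_2=0.5176, r_3=0.5176, r_4=5.6940 — all match ✓
No second candidate reproduces the full scan.

(x, y, θ) = (4.5, 1.5, 195°)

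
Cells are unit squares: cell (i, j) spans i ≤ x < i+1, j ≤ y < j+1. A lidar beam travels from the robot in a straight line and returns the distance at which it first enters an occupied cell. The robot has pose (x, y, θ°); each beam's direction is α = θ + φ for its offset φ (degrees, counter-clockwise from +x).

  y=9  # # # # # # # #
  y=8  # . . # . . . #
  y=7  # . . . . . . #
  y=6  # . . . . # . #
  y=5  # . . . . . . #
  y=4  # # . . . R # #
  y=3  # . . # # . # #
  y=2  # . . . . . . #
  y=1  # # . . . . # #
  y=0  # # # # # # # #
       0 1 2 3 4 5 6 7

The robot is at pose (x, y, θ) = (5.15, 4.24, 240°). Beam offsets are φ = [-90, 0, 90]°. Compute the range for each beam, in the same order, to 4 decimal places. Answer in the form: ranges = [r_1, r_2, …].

beam 1: φ=-90°, α=150°
  cosα=-0.8660 sinα=0.5000 | (5,4) | tMaxX 0.1732 tMaxY 1.5200 | tΔX 1.1547 tΔY 2.0000
    t=0.1732 [x] (4,4)
    t=1.3279 [x] (3,4)
    t=1.5200 [y] (3,5)
    t=2.4826 [x] (2,5)
    t=3.5200 [y] (2,6)
    t=3.6373 [x] (1,6)
    t=4.7920 [x] (0,6) — stop
  → r_1 = 4.7920
beam 2: φ=0°, α=240°
  cosα=-0.5000 sinα=-0.8660 | (5,4) | tMaxX 0.3000 tMaxY 0.2771 | tΔX 2.0000 tΔY 1.1547
    t=0.2771 [y] (5,3)
    t=0.3000 [x] (4,3) — stop
  → r_2 = 0.3000
beam 3: φ=90°, α=330°
  cosα=0.8660 sinα=-0.5000 | (5,4) | tMaxX 0.9815 tMaxY 0.4800 | tΔX 1.1547 tΔY 2.0000
    t=0.4800 [y] (5,3)
    t=0.9815 [x] (6,3) — stop
  → r_3 = 0.9815

ranges = [4.7920, 0.3000, 0.9815]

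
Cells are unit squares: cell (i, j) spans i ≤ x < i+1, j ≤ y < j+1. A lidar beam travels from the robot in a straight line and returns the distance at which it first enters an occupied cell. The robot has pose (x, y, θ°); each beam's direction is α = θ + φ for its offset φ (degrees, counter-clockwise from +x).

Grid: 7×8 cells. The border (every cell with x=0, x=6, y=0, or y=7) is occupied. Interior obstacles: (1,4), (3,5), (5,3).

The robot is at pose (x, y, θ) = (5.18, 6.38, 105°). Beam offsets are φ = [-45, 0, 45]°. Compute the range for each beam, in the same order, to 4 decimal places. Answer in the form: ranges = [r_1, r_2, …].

ranges = [0.7159, 0.6419, 1.2400]

beam 1: φ=-45°, α=60°
  direction (0.5000, 0.8660); cell (5,6); t to first gridline: x 1.6400, y 0.7159 (then +2.0000 / +1.1547)
    (5,7) via y @ 0.7159  # hit
  → r_1 = 0.7159
beam 2: φ=0°, α=105°
  direction (-0.2588, 0.9659); cell (5,6); t to first gridline: x 0.6955, y 0.6419 (then +3.8637 / +1.0353)
    (5,7) via y @ 0.6419  # hit
  → r_2 = 0.6419
beam 3: φ=45°, α=150°
  direction (-0.8660, 0.5000); cell (5,6); t to first gridline: x 0.2078, y 1.2400 (then +1.1547 / +2.0000)
    (4,6) via x @ 0.2078
    (4,7) via y @ 1.2400  # hit
  → r_3 = 1.2400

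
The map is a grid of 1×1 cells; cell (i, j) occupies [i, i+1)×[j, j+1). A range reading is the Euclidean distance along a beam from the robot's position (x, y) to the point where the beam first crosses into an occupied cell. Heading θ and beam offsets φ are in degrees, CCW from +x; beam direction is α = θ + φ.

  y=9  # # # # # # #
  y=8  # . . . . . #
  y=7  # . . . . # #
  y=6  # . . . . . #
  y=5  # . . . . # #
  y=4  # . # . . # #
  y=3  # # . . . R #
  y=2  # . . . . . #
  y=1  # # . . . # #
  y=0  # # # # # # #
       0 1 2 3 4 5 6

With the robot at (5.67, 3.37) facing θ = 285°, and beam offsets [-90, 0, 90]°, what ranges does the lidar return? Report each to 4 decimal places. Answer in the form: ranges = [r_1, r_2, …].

beam 1: φ=-90°, α=195°
  dir = (cos 195°, sin 195°) = (-0.9659, -0.2588); from cell (5,3)
  next x-line at t=0.6936, next y-line at t=1.4296; Δt_x=1.0353, Δt_y=3.8637
    x: enter (4,3) at t=0.6936
    y: enter (4,2) at t=1.4296
    x: enter (3,2) at t=1.7289
    x: enter (2,2) at t=2.7642
    x: enter (1,2) at t=3.7995
    x: enter (0,2) at t=4.8347 ← occupied
  → r_1 = 4.8347
beam 2: φ=0°, α=285°
  dir = (cos 285°, sin 285°) = (0.2588, -0.9659); from cell (5,3)
  next x-line at t=1.2750, next y-line at t=0.3831; Δt_x=3.8637, Δt_y=1.0353
    y: enter (5,2) at t=0.3831
    x: enter (6,2) at t=1.2750 ← occupied
  → r_2 = 1.2750
beam 3: φ=90°, α=15°
  dir = (cos 15°, sin 15°) = (0.9659, 0.2588); from cell (5,3)
  next x-line at t=0.3416, next y-line at t=2.4341; Δt_x=1.0353, Δt_y=3.8637
    x: enter (6,3) at t=0.3416 ← occupied
  → r_3 = 0.3416

ranges = [4.8347, 1.2750, 0.3416]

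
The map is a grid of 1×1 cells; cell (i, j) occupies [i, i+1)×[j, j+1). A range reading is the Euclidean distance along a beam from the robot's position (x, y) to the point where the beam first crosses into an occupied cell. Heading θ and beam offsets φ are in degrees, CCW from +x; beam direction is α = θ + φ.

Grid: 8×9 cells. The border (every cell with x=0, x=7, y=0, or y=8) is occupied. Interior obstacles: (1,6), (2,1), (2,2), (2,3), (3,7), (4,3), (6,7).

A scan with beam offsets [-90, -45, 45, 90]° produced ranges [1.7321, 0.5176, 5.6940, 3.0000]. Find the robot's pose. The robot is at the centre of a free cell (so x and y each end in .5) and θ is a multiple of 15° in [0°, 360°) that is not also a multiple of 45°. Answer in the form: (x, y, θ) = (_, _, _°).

Enumerate (i+0.5, j+0.5, θ) over the 35 free cells and 16 admissible headings. For each, cast all 4 beams and compare to the given ranges.
  (4.5, 1.5, 195°): beam 1 = 1.5529 ≠ 1.7321 ✗
  (5.5, 5.5, 330°): beam 2 = 4.6587 ≠ 0.5176 ✗
  (3.5, 3.5, 105°): beam 1 = 0.5176 ≠ 1.7321 ✗
  (5.5, 1.5, 75°): beam 1 = 1.5529 ≠ 1.7321 ✗
  …
  (2.5, 6.5, 210°): r_1=1.7321, r_2=0.5176, r_3=5.6940, r_4=3.0000 — all match ✓
Unique over the lattice → pose = (2.5, 6.5, 210°).

(x, y, θ) = (2.5, 6.5, 210°)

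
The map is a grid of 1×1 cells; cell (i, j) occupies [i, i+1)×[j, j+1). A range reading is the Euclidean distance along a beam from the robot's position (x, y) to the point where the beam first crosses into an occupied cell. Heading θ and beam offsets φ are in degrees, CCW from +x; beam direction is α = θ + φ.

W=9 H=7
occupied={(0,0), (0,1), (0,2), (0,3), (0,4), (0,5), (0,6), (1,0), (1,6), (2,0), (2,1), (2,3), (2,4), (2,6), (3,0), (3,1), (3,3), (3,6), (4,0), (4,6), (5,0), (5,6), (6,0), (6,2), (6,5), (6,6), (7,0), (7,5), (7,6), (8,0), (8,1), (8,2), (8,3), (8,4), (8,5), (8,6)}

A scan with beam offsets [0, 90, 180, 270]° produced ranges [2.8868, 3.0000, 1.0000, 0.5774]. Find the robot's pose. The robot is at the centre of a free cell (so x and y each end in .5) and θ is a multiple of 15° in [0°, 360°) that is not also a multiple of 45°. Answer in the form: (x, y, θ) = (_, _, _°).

(x, y, θ) = (6.5, 4.5, 210°)

Enumerate (i+0.5, j+0.5, θ) over the 27 free cells and 16 admissible headings. For each, cast all 4 beams and compare to the given ranges.
  (7.5, 4.5, 105°): beam 1 = 0.5176 ≠ 2.8868 ✗
  (1.5, 4.5, 165°): beam 1 = 0.5176 ≠ 2.8868 ✗
  (4.5, 1.5, 330°): beam 1 = 1.0000 ≠ 2.8868 ✗
  (4.5, 5.5, 330°): beam 1 = 4.0415 ≠ 2.8868 ✗
  …
  (6.5, 4.5, 210°): r_1=2.8868, r_2=3.0000, r_3=1.0000, r_4=0.5774 — all match ✓
Unique over the lattice → pose = (6.5, 4.5, 210°).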